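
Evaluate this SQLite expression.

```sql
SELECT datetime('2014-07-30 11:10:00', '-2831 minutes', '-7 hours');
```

2014-07-28 04:59:00

2831 minutes = 47h 11m; -2831 minutes from 2014-07-30 11:10:00 is 2014-07-28 11:59:00 (crosses midnight).
-7 hours from 2014-07-28 11:59:00 is 2014-07-28 04:59:00.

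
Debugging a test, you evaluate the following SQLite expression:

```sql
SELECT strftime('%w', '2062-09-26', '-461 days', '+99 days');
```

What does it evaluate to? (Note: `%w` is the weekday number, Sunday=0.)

4

First apply '-461 days', '+99 days': 2062-09-26 → 2061-09-29.
2061-09-29 is a Thursday; with Sunday=0 that is 4.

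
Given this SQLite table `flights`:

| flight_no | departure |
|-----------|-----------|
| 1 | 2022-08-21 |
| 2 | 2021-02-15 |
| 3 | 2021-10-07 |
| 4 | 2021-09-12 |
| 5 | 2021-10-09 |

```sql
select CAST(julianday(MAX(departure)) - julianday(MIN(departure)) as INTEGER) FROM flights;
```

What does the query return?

552

MIN = 2021-02-15, MAX = 2022-08-21.
13 days remain in February 2021 after the 15th (28 − 15).
Full months from March 2021 through July 2022 contribute their day counts.
Then 21 days into August 2022.
Total: 13 + 31 + 30 + 31 + 30 + 31 + 31 + 30 + 31 + 30 + 31 + 31 + 28 + 31 + 30 + 31 + 30 + 31 + 21 = 552.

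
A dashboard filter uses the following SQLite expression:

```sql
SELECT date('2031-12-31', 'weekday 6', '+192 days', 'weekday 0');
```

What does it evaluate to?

`weekday 6` advances to the next Saturday; 2031-12-31 is a Wednesday, so it moves forward to 2032-01-03.
Applying '+192 days' to 2032-01-03: counting 192 days forward gives 2032-07-13.
`weekday 0` advances to the next Sunday; 2032-07-13 is a Tuesday, so it moves forward to 2032-07-18.

2032-07-18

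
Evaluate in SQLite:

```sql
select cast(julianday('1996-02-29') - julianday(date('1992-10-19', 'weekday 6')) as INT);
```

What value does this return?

1223

`weekday 6` advances to the next Saturday; 1992-10-19 is a Monday, so it moves forward to 1992-10-24.
7 days remain in October 1992 after the 24th (31 − 24).
Full months from November 1992 through January 1996 contribute their day counts.
Then 29 days into February 1996.
Total: 7 + 30 + 31 + 31 + 28 + 31 + 30 + 31 + 30 + 31 + 31 + 30 + 31 + 30 + 31 + 31 + 28 + 31 + 30 + 31 + 30 + 31 + 31 + 30 + 31 + 30 + 31 + 31 + 28 + 31 + 30 + 31 + 30 + 31 + 31 + 30 + 31 + 30 + 31 + 31 + 29 = 1223.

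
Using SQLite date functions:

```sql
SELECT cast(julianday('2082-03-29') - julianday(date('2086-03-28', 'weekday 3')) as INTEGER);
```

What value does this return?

-1466

`weekday 3` advances to the next Wednesday; 2086-03-28 is a Thursday, so it moves forward to 2086-04-03.
2 days remain in March 2082 after the 29th (31 − 29).
Full months from April 2082 through March 2086 contribute their day counts.
Then 3 days into April 2086.
Total: 2 + 30 + 31 + 30 + 31 + 31 + 30 + 31 + 30 + 31 + 31 + 28 + 31 + 30 + 31 + 30 + 31 + 31 + 30 + 31 + 30 + 31 + 31 + 29 + 31 + 30 + 31 + 30 + 31 + 31 + 30 + 31 + 30 + 31 + 31 + 28 + 31 + 30 + 31 + 30 + 31 + 31 + 30 + 31 + 30 + 31 + 31 + 28 + 31 + 3 = 1466.
The subtraction is earlier − later, so the result is −1466 → -1466.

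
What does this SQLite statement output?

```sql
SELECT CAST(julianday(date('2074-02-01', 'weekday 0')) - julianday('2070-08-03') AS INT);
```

`weekday 0` advances to the next Sunday; 2074-02-01 is a Thursday, so it moves forward to 2074-02-04.
28 days remain in August 2070 after the 3rd (31 − 3).
Full months from September 2070 through January 2074 contribute their day counts.
Then 4 days into February 2074.
Total: 28 + 30 + 31 + 30 + 31 + 31 + 28 + 31 + 30 + 31 + 30 + 31 + 31 + 30 + 31 + 30 + 31 + 31 + 29 + 31 + 30 + 31 + 30 + 31 + 31 + 30 + 31 + 30 + 31 + 31 + 28 + 31 + 30 + 31 + 30 + 31 + 31 + 30 + 31 + 30 + 31 + 31 + 4 = 1281.

1281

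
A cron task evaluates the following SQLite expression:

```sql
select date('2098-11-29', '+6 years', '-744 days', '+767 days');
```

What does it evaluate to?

2104-12-22

Adding +6 years to 2098-11-29 gives 2104-11-29.
Applying '-744 days' to 2104-11-29: counting 744 days back gives 2102-11-16.
Applying '+767 days' to 2102-11-16: counting 767 days forward gives 2104-12-22.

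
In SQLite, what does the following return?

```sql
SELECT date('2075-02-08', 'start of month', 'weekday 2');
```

`start of month` rewinds 2075-02-08 to 2075-02-01.
`weekday 2` advances to the next Tuesday; 2075-02-01 is a Friday, so it moves forward to 2075-02-05.

2075-02-05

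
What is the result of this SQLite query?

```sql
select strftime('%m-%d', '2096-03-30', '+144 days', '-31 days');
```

07-21

First apply '+144 days', '-31 days': 2096-03-30 → 2096-07-21.
`%m-%d` extracts the month-day: 07-21.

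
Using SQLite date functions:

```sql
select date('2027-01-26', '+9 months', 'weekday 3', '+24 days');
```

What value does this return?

Adding +9 months to 2027-01-26 gives 2027-10-26.
`weekday 3` advances to the next Wednesday; 2027-10-26 is a Tuesday, so it moves forward to 2027-10-27.
October 2027 has 31 days; 4 remain after the 27th, so 5 days reach 2027-11-01.
Advancing 19 more days within November lands on 2027-11-20.

2027-11-20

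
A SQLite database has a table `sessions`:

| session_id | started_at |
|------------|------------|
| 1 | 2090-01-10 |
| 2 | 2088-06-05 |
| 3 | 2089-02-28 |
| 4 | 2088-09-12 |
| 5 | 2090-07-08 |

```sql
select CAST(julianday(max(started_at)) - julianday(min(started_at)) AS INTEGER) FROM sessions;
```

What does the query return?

MIN = 2088-06-05, MAX = 2090-07-08.
25 days remain in June 2088 after the 5th (30 − 5).
Full months from July 2088 through June 2090 contribute their day counts.
Then 8 days into July 2090.
Total: 25 + 31 + 31 + 30 + 31 + 30 + 31 + 31 + 28 + 31 + 30 + 31 + 30 + 31 + 31 + 30 + 31 + 30 + 31 + 31 + 28 + 31 + 30 + 31 + 30 + 8 = 763.

763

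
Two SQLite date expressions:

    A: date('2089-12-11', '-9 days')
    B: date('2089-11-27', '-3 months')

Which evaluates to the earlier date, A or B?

A = 2089-12-02.
B = 2089-08-27.
B is earlier.

B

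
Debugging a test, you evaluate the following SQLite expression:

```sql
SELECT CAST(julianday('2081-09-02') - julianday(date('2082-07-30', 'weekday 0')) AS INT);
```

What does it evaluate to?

`weekday 0` advances to the next Sunday; 2082-07-30 is a Thursday, so it moves forward to 2082-08-02.
28 days remain in September 2081 after the 2nd (30 − 2).
Full months from October 2081 through July 2082 contribute their day counts.
Then 2 days into August 2082.
Total: 28 + 31 + 30 + 31 + 31 + 28 + 31 + 30 + 31 + 30 + 31 + 2 = 334.
The subtraction is earlier − later, so the result is −334 → -334.

-334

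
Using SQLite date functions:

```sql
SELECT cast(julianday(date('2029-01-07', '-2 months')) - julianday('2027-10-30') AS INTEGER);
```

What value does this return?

374

Adding -2 months to 2029-01-07 gives 2028-11-07.
1 day remains in October 2027 after the 30th (31 − 30).
Full months from November 2027 through October 2028 contribute their day counts.
Then 7 days into November 2028.
Total: 1 + 30 + 31 + 31 + 29 + 31 + 30 + 31 + 30 + 31 + 31 + 30 + 31 + 7 = 374.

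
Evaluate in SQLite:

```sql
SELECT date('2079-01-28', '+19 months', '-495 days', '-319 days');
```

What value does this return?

Adding +19 months to 2079-01-28 gives 2080-08-28.
Applying '-495 days' to 2080-08-28: counting 495 days back gives 2079-04-21.
Applying '-319 days' to 2079-04-21: counting 319 days back gives 2078-06-06.

2078-06-06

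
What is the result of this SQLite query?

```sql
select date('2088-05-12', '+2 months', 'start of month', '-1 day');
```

2088-06-30

Adding +2 months to 2088-05-12 gives 2088-07-12.
`start of month` rewinds 2088-07-12 to 2088-07-01.
Going back 1 day from 2088-07-01 reaches 2088-06-30 (last day of June, 30 days).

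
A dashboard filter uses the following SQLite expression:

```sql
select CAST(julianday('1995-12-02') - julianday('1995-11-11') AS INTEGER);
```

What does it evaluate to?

21

19 days remain in November 1995 after the 11th (30 − 11).
Then 2 days into December 1995.
Total: 19 + 2 = 21.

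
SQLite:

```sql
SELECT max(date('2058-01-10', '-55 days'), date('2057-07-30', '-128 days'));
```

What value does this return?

date('2058-01-10', '-55 days') → 2057-11-16.
date('2057-07-30', '-128 days') → 2057-03-24.
Later of the two is 2057-11-16.

2057-11-16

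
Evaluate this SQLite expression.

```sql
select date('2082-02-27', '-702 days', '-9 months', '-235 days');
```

Applying '-702 days' to 2082-02-27: counting 702 days back gives 2080-03-27.
Adding -9 months to 2080-03-27 gives 2079-06-27.
Applying '-235 days' to 2079-06-27: counting 235 days back gives 2078-11-04.

2078-11-04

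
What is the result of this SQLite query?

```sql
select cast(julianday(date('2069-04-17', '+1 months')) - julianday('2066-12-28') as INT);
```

871

Adding +1 month to 2069-04-17 gives 2069-05-17.
3 days remain in December 2066 after the 28th (31 − 28).
Full months from January 2067 through April 2069 contribute their day counts.
Then 17 days into May 2069.
Total: 3 + 31 + 28 + 31 + 30 + 31 + 30 + 31 + 31 + 30 + 31 + 30 + 31 + 31 + 29 + 31 + 30 + 31 + 30 + 31 + 31 + 30 + 31 + 30 + 31 + 31 + 28 + 31 + 30 + 17 = 871.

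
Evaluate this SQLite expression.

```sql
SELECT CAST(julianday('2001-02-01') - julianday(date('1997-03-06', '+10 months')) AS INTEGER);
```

1122

Adding +10 months to 1997-03-06 gives 1998-01-06.
25 days remain in January 1998 after the 6th (31 − 6).
Full months from February 1998 through January 2001 contribute their day counts.
Then 1 day into February 2001.
Total: 25 + 28 + 31 + 30 + 31 + 30 + 31 + 31 + 30 + 31 + 30 + 31 + 31 + 28 + 31 + 30 + 31 + 30 + 31 + 31 + 30 + 31 + 30 + 31 + 31 + 29 + 31 + 30 + 31 + 30 + 31 + 31 + 30 + 31 + 30 + 31 + 31 + 1 = 1122.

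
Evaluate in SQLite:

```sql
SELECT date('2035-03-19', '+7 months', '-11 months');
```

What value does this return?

2034-11-19

Adding +7 months to 2035-03-19 gives 2035-10-19.
Adding -11 months to 2035-10-19 gives 2034-11-19.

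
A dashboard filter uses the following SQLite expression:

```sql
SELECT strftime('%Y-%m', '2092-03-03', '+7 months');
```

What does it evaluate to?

First apply '+7 months': 2092-03-03 → 2092-10-03.
`%Y-%m` extracts the year-month: 2092-10.

2092-10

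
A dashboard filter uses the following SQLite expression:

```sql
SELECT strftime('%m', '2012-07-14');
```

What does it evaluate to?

`%m` extracts the 2-digit month (01-12): 07.

07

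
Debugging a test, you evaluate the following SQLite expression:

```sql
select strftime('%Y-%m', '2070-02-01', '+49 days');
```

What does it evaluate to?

2070-03

First apply '+49 days': 2070-02-01 → 2070-03-22.
`%Y-%m` extracts the year-month: 2070-03.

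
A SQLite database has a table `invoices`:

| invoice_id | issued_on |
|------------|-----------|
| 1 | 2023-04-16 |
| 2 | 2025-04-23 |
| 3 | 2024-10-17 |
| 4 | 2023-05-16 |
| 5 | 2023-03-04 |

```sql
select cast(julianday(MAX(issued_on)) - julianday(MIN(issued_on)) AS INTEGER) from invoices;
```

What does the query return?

MIN = 2023-03-04, MAX = 2025-04-23.
27 days remain in March 2023 after the 4th (31 − 4).
Full months from April 2023 through March 2025 contribute their day counts.
Then 23 days into April 2025.
Total: 27 + 30 + 31 + 30 + 31 + 31 + 30 + 31 + 30 + 31 + 31 + 29 + 31 + 30 + 31 + 30 + 31 + 31 + 30 + 31 + 30 + 31 + 31 + 28 + 31 + 23 = 781.

781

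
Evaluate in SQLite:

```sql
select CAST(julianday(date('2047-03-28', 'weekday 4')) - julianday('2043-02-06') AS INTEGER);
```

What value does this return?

1511

`weekday 4` advances to the next Thursday; 2047-03-28 is already a Thursday, so it stays at 2047-03-28.
22 days remain in February 2043 after the 6th (28 − 6).
Full months from March 2043 through February 2047 contribute their day counts.
Then 28 days into March 2047.
Total: 22 + 31 + 30 + 31 + 30 + 31 + 31 + 30 + 31 + 30 + 31 + 31 + 29 + 31 + 30 + 31 + 30 + 31 + 31 + 30 + 31 + 30 + 31 + 31 + 28 + 31 + 30 + 31 + 30 + 31 + 31 + 30 + 31 + 30 + 31 + 31 + 28 + 31 + 30 + 31 + 30 + 31 + 31 + 30 + 31 + 30 + 31 + 31 + 28 + 28 = 1511.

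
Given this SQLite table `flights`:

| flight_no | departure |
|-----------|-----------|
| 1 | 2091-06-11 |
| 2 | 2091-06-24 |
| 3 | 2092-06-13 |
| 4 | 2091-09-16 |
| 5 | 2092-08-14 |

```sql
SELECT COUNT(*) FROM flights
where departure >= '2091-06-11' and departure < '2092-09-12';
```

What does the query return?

5

Rows in [2091-06-11, 2092-09-12): 2091-06-11, 2091-06-24, 2092-06-13, 2091-09-16, 2092-08-14 → 5 rows.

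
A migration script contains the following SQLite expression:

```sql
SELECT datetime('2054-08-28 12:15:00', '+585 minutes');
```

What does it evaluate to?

585 minutes = 9h 45m; +585 minutes from 2054-08-28 12:15:00 is 2054-08-28 22:00:00.

2054-08-28 22:00:00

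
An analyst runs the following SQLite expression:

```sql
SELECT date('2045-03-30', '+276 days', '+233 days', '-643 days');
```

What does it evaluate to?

2044-11-16

Applying '+276 days' to 2045-03-30: counting 276 days forward gives 2045-12-31.
Applying '+233 days' to 2045-12-31: counting 233 days forward gives 2046-08-21.
Applying '-643 days' to 2046-08-21: counting 643 days back gives 2044-11-16.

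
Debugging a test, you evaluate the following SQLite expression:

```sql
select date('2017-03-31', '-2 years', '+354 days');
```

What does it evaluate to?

Adding -2 years to 2017-03-31 gives 2015-03-31.
Applying '+354 days' to 2015-03-31: counting 354 days forward gives 2016-03-19.

2016-03-19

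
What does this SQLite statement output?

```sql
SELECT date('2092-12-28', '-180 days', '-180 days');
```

2092-01-03

Applying '-180 days' to 2092-12-28: counting 180 days back gives 2092-07-01.
Applying '-180 days' to 2092-07-01: counting 180 days back gives 2092-01-03.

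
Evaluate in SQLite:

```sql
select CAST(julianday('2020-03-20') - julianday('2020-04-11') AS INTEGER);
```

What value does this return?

-22

11 days remain in March 2020 after the 20th (31 − 20).
Then 11 days into April 2020.
Total: 11 + 11 = 22.
The subtraction is earlier − later, so the result is −22 → -22.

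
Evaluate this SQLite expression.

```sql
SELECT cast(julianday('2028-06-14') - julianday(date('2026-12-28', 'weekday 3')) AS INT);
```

532

`weekday 3` advances to the next Wednesday; 2026-12-28 is a Monday, so it moves forward to 2026-12-30.
1 day remains in December 2026 after the 30th (31 − 30).
Full months from January 2027 through May 2028 contribute their day counts.
Then 14 days into June 2028.
Total: 1 + 31 + 28 + 31 + 30 + 31 + 30 + 31 + 31 + 30 + 31 + 30 + 31 + 31 + 29 + 31 + 30 + 31 + 14 = 532.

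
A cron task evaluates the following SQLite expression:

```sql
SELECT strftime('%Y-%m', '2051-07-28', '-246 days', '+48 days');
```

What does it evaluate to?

First apply '-246 days', '+48 days': 2051-07-28 → 2051-01-11.
`%Y-%m` extracts the year-month: 2051-01.

2051-01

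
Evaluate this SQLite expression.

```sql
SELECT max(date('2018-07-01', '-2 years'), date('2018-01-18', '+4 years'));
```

2022-01-18

date('2018-07-01', '-2 years') → 2016-07-01.
date('2018-01-18', '+4 years') → 2022-01-18.
Later of the two is 2022-01-18.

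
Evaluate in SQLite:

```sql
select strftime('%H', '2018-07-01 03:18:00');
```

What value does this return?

03

`%H` extracts the 2-digit hour (00-23): 03.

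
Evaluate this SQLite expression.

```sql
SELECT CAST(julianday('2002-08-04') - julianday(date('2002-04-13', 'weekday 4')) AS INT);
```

`weekday 4` advances to the next Thursday; 2002-04-13 is a Saturday, so it moves forward to 2002-04-18.
12 days remain in April 2002 after the 18th (30 − 18).
May 2002: 31 days.
June 2002: 30 days.
July 2002: 31 days.
Then 4 days into August 2002.
Total: 12 + 31 + 30 + 31 + 4 = 108.

108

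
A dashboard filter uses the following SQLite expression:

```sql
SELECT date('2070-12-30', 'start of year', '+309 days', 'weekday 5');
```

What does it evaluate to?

2070-11-07

`start of year` rewinds 2070-12-30 to 2070-01-01.
Applying '+309 days' to 2070-01-01: counting 309 days forward gives 2070-11-06.
`weekday 5` advances to the next Friday; 2070-11-06 is a Thursday, so it moves forward to 2070-11-07.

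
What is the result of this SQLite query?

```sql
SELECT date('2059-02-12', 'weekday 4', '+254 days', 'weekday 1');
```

`weekday 4` advances to the next Thursday; 2059-02-12 is a Wednesday, so it moves forward to 2059-02-13.
Applying '+254 days' to 2059-02-13: counting 254 days forward gives 2059-10-25.
`weekday 1` advances to the next Monday; 2059-10-25 is a Saturday, so it moves forward to 2059-10-27.

2059-10-27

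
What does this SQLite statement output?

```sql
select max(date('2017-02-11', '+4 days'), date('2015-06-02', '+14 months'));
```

2017-02-15

date('2017-02-11', '+4 days') → 2017-02-15.
date('2015-06-02', '+14 months') → 2016-08-02.
Later of the two is 2017-02-15.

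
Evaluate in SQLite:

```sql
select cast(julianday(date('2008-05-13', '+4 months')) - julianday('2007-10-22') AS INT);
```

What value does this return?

Adding +4 months to 2008-05-13 gives 2008-09-13.
9 days remain in October 2007 after the 22nd (31 − 22).
Full months from November 2007 through August 2008 contribute their day counts.
Then 13 days into September 2008.
Total: 9 + 30 + 31 + 31 + 29 + 31 + 30 + 31 + 30 + 31 + 31 + 13 = 327.

327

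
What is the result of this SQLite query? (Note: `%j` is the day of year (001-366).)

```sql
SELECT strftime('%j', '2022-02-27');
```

058

Day-of-year for 2022-02-27: days since 2022-01-01 inclusive = 58, zero-padded to 058.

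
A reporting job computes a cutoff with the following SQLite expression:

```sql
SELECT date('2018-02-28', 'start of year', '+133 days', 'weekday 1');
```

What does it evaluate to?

2018-05-14

`start of year` rewinds 2018-02-28 to 2018-01-01.
Applying '+133 days' to 2018-01-01: counting 133 days forward gives 2018-05-14.
`weekday 1` advances to the next Monday; 2018-05-14 is already a Monday, so it stays at 2018-05-14.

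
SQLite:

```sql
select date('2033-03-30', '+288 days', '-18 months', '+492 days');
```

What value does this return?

Applying '+288 days' to 2033-03-30: counting 288 days forward gives 2034-01-12.
Adding -18 months to 2034-01-12 gives 2032-07-12.
Applying '+492 days' to 2032-07-12: counting 492 days forward gives 2033-11-16.

2033-11-16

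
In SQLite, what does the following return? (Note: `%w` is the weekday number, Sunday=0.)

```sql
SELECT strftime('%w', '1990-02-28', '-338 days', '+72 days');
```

First apply '-338 days', '+72 days': 1990-02-28 → 1989-06-07.
1989-06-07 is a Wednesday; with Sunday=0 that is 3.

3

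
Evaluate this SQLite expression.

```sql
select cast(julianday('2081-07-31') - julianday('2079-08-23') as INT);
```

708

8 days remain in August 2079 after the 23rd (31 − 23).
Full months from September 2079 through June 2081 contribute their day counts.
Then 31 days into July 2081.
Total: 8 + 30 + 31 + 30 + 31 + 31 + 29 + 31 + 30 + 31 + 30 + 31 + 31 + 30 + 31 + 30 + 31 + 31 + 28 + 31 + 30 + 31 + 30 + 31 = 708.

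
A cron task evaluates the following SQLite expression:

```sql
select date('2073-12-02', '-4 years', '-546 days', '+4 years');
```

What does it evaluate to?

2072-06-04

Adding -4 years to 2073-12-02 gives 2069-12-02.
Applying '-546 days' to 2069-12-02: counting 546 days back gives 2068-06-04.
Adding +4 years to 2068-06-04 gives 2072-06-04.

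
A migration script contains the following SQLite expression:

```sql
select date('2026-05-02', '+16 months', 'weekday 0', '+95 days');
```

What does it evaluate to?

2027-12-09

Adding +16 months to 2026-05-02 gives 2027-09-02.
`weekday 0` advances to the next Sunday; 2027-09-02 is a Thursday, so it moves forward to 2027-09-05.
Applying '+95 days' to 2027-09-05: counting 95 days forward gives 2027-12-09.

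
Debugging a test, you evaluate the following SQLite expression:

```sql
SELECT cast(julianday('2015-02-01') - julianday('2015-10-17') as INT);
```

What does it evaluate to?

-258

27 days remain in February 2015 after the 1st (28 − 1).
Full months from March 2015 through September 2015 contribute their day counts.
Then 17 days into October 2015.
Total: 27 + 31 + 30 + 31 + 30 + 31 + 31 + 30 + 17 = 258.
The subtraction is earlier − later, so the result is −258 → -258.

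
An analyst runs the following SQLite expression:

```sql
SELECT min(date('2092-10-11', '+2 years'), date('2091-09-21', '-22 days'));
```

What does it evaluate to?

2091-08-30

date('2092-10-11', '+2 years') → 2094-10-11.
date('2091-09-21', '-22 days') → 2091-08-30.
Earlier of the two is 2091-08-30.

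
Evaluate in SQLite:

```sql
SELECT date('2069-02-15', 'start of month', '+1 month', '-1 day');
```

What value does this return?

`start of month` rewinds 2069-02-15 to 2069-02-01.
Adding +1 month to 2069-02-01 gives 2069-03-01.
Going back 1 day from 2069-03-01 reaches 2069-02-28 (last day of February, 28 days).

2069-02-28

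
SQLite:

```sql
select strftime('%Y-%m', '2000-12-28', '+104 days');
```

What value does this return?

First apply '+104 days': 2000-12-28 → 2001-04-11.
`%Y-%m` extracts the year-month: 2001-04.

2001-04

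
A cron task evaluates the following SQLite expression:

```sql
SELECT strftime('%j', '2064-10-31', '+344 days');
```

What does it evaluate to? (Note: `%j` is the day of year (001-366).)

283

First apply '+344 days': 2064-10-31 → 2065-10-10.
Day-of-year for 2065-10-10: days since 2065-01-01 inclusive = 283, zero-padded to 283.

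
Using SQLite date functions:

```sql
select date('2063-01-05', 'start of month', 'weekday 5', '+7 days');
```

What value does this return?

2063-01-12

`start of month` rewinds 2063-01-05 to 2063-01-01.
`weekday 5` advances to the next Friday; 2063-01-01 is a Monday, so it moves forward to 2063-01-05.
Advancing 7 more days within January lands on 2063-01-12.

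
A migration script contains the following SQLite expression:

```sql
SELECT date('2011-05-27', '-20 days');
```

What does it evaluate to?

2011-05-07

Going back 20 days within May lands on 2011-05-07.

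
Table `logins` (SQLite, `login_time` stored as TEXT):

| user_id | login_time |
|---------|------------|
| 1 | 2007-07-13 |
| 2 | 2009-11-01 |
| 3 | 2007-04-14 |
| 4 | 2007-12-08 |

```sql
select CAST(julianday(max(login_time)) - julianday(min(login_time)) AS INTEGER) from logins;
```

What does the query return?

932

MIN = 2007-04-14, MAX = 2009-11-01.
16 days remain in April 2007 after the 14th (30 − 14).
Full months from May 2007 through October 2009 contribute their day counts.
Then 1 day into November 2009.
Total: 16 + 31 + 30 + 31 + 31 + 30 + 31 + 30 + 31 + 31 + 29 + 31 + 30 + 31 + 30 + 31 + 31 + 30 + 31 + 30 + 31 + 31 + 28 + 31 + 30 + 31 + 30 + 31 + 31 + 30 + 31 + 1 = 932.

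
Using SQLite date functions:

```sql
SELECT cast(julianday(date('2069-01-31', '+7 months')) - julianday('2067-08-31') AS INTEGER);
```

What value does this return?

731

Adding +7 months to 2069-01-31 gives 2069-08-31.
0 days remain in August 2067 after the 31st (31 − 31).
Full months from September 2067 through July 2069 contribute their day counts.
Then 31 days into August 2069.
Total: 0 + 30 + 31 + 30 + 31 + 31 + 29 + 31 + 30 + 31 + 30 + 31 + 31 + 30 + 31 + 30 + 31 + 31 + 28 + 31 + 30 + 31 + 30 + 31 + 31 = 731.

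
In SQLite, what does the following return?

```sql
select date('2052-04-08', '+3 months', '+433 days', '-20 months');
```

Adding +3 months to 2052-04-08 gives 2052-07-08.
Applying '+433 days' to 2052-07-08: counting 433 days forward gives 2053-09-14.
Adding -20 months to 2053-09-14 gives 2052-01-14.

2052-01-14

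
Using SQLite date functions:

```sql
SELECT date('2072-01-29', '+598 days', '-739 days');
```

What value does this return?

2071-09-10

Applying '+598 days' to 2072-01-29: counting 598 days forward gives 2073-09-18.
Applying '-739 days' to 2073-09-18: counting 739 days back gives 2071-09-10.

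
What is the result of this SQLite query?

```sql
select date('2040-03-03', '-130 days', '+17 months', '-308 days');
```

2040-05-21

Applying '-130 days' to 2040-03-03: counting 130 days back gives 2039-10-25.
Adding +17 months to 2039-10-25 gives 2041-03-25.
Applying '-308 days' to 2041-03-25: counting 308 days back gives 2040-05-21.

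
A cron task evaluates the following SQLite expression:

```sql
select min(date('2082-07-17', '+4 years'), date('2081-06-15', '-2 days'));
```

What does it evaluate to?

2081-06-13

date('2082-07-17', '+4 years') → 2086-07-17.
date('2081-06-15', '-2 days') → 2081-06-13.
Earlier of the two is 2081-06-13.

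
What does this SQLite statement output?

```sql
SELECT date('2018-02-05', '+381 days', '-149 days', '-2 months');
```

Applying '+381 days' to 2018-02-05: counting 381 days forward gives 2019-02-21.
Applying '-149 days' to 2019-02-21: counting 149 days back gives 2018-09-25.
Adding -2 months to 2018-09-25 gives 2018-07-25.

2018-07-25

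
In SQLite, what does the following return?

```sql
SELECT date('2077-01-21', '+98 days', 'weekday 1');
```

2077-05-03

Applying '+98 days' to 2077-01-21: counting 98 days forward gives 2077-04-29.
`weekday 1` advances to the next Monday; 2077-04-29 is a Thursday, so it moves forward to 2077-05-03.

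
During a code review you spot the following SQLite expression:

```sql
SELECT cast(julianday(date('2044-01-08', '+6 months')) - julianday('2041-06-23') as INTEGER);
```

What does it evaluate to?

Adding +6 months to 2044-01-08 gives 2044-07-08.
7 days remain in June 2041 after the 23rd (30 − 23).
Full months from July 2041 through June 2044 contribute their day counts.
Then 8 days into July 2044.
Total: 7 + 31 + 31 + 30 + 31 + 30 + 31 + 31 + 28 + 31 + 30 + 31 + 30 + 31 + 31 + 30 + 31 + 30 + 31 + 31 + 28 + 31 + 30 + 31 + 30 + 31 + 31 + 30 + 31 + 30 + 31 + 31 + 29 + 31 + 30 + 31 + 30 + 8 = 1111.

1111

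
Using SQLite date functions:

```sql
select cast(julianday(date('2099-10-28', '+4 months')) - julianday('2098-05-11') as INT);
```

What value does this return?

Adding +4 months to 2099-10-28 gives 2100-02-28.
20 days remain in May 2098 after the 11th (31 − 11).
Full months from June 2098 through January 2100 contribute their day counts.
Then 28 days into February 2100.
Total: 20 + 30 + 31 + 31 + 30 + 31 + 30 + 31 + 31 + 28 + 31 + 30 + 31 + 30 + 31 + 31 + 30 + 31 + 30 + 31 + 31 + 28 = 658.

658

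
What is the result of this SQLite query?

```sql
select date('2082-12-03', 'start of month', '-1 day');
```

`start of month` rewinds 2082-12-03 to 2082-12-01.
Going back 1 day from 2082-12-01 reaches 2082-11-30 (last day of November, 30 days).

2082-11-30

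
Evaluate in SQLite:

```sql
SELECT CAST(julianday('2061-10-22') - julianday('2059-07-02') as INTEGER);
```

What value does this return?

843

29 days remain in July 2059 after the 2nd (31 − 2).
Full months from August 2059 through September 2061 contribute their day counts.
Then 22 days into October 2061.
Total: 29 + 31 + 30 + 31 + 30 + 31 + 31 + 29 + 31 + 30 + 31 + 30 + 31 + 31 + 30 + 31 + 30 + 31 + 31 + 28 + 31 + 30 + 31 + 30 + 31 + 31 + 30 + 22 = 843.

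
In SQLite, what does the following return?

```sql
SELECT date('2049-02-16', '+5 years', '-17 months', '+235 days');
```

Adding +5 years to 2049-02-16 gives 2054-02-16.
Adding -17 months to 2054-02-16 gives 2052-09-16.
Applying '+235 days' to 2052-09-16: counting 235 days forward gives 2053-05-09.

2053-05-09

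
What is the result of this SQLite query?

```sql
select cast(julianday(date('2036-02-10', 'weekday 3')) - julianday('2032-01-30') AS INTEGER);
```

1475

`weekday 3` advances to the next Wednesday; 2036-02-10 is a Sunday, so it moves forward to 2036-02-13.
1 day remains in January 2032 after the 30th (31 − 30).
Full months from February 2032 through January 2036 contribute their day counts.
Then 13 days into February 2036.
Total: 1 + 29 + 31 + 30 + 31 + 30 + 31 + 31 + 30 + 31 + 30 + 31 + 31 + 28 + 31 + 30 + 31 + 30 + 31 + 31 + 30 + 31 + 30 + 31 + 31 + 28 + 31 + 30 + 31 + 30 + 31 + 31 + 30 + 31 + 30 + 31 + 31 + 28 + 31 + 30 + 31 + 30 + 31 + 31 + 30 + 31 + 30 + 31 + 31 + 13 = 1475.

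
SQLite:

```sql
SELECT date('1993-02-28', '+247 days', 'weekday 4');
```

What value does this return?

Applying '+247 days' to 1993-02-28: counting 247 days forward gives 1993-11-02.
`weekday 4` advances to the next Thursday; 1993-11-02 is a Tuesday, so it moves forward to 1993-11-04.

1993-11-04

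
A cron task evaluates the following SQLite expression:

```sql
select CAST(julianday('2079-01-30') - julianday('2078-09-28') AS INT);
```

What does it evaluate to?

2 days remain in September 2078 after the 28th (30 − 28).
October 2078: 31 days.
November 2078: 30 days.
December 2078: 31 days.
Then 30 days into January 2079.
Total: 2 + 31 + 30 + 31 + 30 = 124.

124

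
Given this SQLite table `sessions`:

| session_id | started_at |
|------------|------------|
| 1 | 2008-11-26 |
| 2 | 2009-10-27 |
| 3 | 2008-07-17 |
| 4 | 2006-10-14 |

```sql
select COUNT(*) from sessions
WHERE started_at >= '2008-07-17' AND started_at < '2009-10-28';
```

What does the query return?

3

Rows in [2008-07-17, 2009-10-28): 2008-11-26, 2009-10-27, 2008-07-17 → 3 rows.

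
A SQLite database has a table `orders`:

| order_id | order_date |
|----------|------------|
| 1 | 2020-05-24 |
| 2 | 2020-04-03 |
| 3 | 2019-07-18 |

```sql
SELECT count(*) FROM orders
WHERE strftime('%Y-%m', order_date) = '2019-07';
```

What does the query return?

1

Rows with year-month 2019-07: 2019-07-18 → 1.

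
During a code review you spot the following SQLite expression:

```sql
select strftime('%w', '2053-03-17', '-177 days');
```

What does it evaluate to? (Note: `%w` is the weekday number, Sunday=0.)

6

First apply '-177 days': 2053-03-17 → 2052-09-21.
2052-09-21 is a Saturday; with Sunday=0 that is 6.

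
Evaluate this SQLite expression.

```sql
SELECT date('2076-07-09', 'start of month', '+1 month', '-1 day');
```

2076-07-31

`start of month` rewinds 2076-07-09 to 2076-07-01.
Adding +1 month to 2076-07-01 gives 2076-08-01.
Going back 1 day from 2076-08-01 reaches 2076-07-31 (last day of July, 31 days).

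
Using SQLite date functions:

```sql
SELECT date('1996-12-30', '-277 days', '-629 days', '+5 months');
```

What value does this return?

Applying '-277 days' to 1996-12-30: counting 277 days back gives 1996-03-28.
Applying '-629 days' to 1996-03-28: counting 629 days back gives 1994-07-08.
Adding +5 months to 1994-07-08 gives 1994-12-08.

1994-12-08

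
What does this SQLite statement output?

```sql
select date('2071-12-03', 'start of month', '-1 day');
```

2071-11-30

`start of month` rewinds 2071-12-03 to 2071-12-01.
Going back 1 day from 2071-12-01 reaches 2071-11-30 (last day of November, 30 days).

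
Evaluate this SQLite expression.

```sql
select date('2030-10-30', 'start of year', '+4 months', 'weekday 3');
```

2030-05-01

`start of year` rewinds 2030-10-30 to 2030-01-01.
Adding +4 months to 2030-01-01 gives 2030-05-01.
`weekday 3` advances to the next Wednesday; 2030-05-01 is already a Wednesday, so it stays at 2030-05-01.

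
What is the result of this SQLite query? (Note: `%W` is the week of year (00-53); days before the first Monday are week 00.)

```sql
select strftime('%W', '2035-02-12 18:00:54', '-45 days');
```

First apply '-45 days': 2035-02-12 18:00:54 → 2034-12-29 18:00:54.
2034-12-29 is a Friday. SQLite's %W counts Mondays since the year started; the result is 52.

52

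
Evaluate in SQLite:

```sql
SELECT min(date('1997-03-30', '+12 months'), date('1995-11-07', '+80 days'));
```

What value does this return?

1996-01-26

date('1997-03-30', '+12 months') → 1998-03-30.
date('1995-11-07', '+80 days') → 1996-01-26.
Earlier of the two is 1996-01-26.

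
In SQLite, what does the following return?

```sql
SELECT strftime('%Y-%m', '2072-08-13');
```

`%Y-%m` extracts the year-month: 2072-08.

2072-08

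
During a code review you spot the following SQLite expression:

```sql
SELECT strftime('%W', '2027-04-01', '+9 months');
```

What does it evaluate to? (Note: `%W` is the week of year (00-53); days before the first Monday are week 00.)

First apply '+9 months': 2027-04-01 → 2028-01-01.
2028-01-01 is a Saturday. SQLite's %W counts Mondays since the year started; the result is 00.

00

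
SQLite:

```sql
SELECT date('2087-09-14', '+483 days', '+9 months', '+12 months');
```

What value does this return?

2090-10-09

Applying '+483 days' to 2087-09-14: counting 483 days forward gives 2089-01-09.
Adding +9 months to 2089-01-09 gives 2089-10-09.
Adding +12 months to 2089-10-09 gives 2090-10-09.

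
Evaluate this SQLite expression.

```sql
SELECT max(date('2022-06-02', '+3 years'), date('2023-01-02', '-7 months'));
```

date('2022-06-02', '+3 years') → 2025-06-02.
date('2023-01-02', '-7 months') → 2022-06-02.
Later of the two is 2025-06-02.

2025-06-02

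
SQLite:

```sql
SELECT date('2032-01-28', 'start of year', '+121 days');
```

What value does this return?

`start of year` rewinds 2032-01-28 to 2032-01-01.
Applying '+121 days' to 2032-01-01: counting 121 days forward gives 2032-05-01.

2032-05-01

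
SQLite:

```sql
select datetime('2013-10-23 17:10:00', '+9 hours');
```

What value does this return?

+9 hours from 2013-10-23 17:10:00 is 2013-10-24 02:10:00 (crosses midnight).

2013-10-24 02:10:00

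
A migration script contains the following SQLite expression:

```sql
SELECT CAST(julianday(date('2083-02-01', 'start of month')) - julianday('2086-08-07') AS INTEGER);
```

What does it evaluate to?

`start of month` rewinds 2083-02-01 to 2083-02-01.
27 days remain in February 2083 after the 1st (28 − 1).
Full months from March 2083 through July 2086 contribute their day counts.
Then 7 days into August 2086.
Total: 27 + 31 + 30 + 31 + 30 + 31 + 31 + 30 + 31 + 30 + 31 + 31 + 29 + 31 + 30 + 31 + 30 + 31 + 31 + 30 + 31 + 30 + 31 + 31 + 28 + 31 + 30 + 31 + 30 + 31 + 31 + 30 + 31 + 30 + 31 + 31 + 28 + 31 + 30 + 31 + 30 + 31 + 7 = 1283.
The subtraction is earlier − later, so the result is −1283 → -1283.

-1283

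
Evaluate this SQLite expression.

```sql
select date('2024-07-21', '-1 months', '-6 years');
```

2018-06-21

Adding -1 month to 2024-07-21 gives 2024-06-21.
Adding -6 years to 2024-06-21 gives 2018-06-21.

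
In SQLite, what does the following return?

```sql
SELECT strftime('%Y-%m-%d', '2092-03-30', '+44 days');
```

First apply '+44 days': 2092-03-30 → 2092-05-13.
`%Y-%m-%d` extracts the ISO date: 2092-05-13.

2092-05-13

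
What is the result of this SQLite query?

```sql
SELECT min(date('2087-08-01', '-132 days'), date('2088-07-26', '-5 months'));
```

date('2087-08-01', '-132 days') → 2087-03-22.
date('2088-07-26', '-5 months') → 2088-02-26.
Earlier of the two is 2087-03-22.

2087-03-22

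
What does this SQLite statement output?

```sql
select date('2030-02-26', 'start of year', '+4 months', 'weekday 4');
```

2030-05-02

`start of year` rewinds 2030-02-26 to 2030-01-01.
Adding +4 months to 2030-01-01 gives 2030-05-01.
`weekday 4` advances to the next Thursday; 2030-05-01 is a Wednesday, so it moves forward to 2030-05-02.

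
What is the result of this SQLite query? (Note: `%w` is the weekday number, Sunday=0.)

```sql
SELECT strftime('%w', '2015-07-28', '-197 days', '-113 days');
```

0

First apply '-197 days', '-113 days': 2015-07-28 → 2014-09-21.
2014-09-21 is a Sunday; with Sunday=0 that is 0.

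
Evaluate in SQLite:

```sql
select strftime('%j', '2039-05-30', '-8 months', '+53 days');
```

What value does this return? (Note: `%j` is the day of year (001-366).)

326

First apply '-8 months', '+53 days': 2039-05-30 → 2038-11-22.
Day-of-year for 2038-11-22: days since 2038-01-01 inclusive = 326, zero-padded to 326.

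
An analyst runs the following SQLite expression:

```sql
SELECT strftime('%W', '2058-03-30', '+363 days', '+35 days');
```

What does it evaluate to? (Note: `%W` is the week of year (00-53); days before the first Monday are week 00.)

17

First apply '+363 days', '+35 days': 2058-03-30 → 2059-05-02.
2059-05-02 is a Friday. SQLite's %W counts Mondays since the year started; the result is 17.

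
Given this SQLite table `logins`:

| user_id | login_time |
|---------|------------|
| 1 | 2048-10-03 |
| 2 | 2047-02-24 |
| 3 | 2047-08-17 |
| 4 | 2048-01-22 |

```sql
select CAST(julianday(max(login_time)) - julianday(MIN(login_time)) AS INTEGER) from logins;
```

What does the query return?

MIN = 2047-02-24, MAX = 2048-10-03.
4 days remain in February 2047 after the 24th (28 − 24).
Full months from March 2047 through September 2048 contribute their day counts.
Then 3 days into October 2048.
Total: 4 + 31 + 30 + 31 + 30 + 31 + 31 + 30 + 31 + 30 + 31 + 31 + 29 + 31 + 30 + 31 + 30 + 31 + 31 + 30 + 3 = 587.

587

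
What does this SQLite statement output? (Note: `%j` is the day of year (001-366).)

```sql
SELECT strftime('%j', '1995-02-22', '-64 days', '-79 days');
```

First apply '-64 days', '-79 days': 1995-02-22 → 1994-10-02.
Day-of-year for 1994-10-02: days since 1994-01-01 inclusive = 275, zero-padded to 275.

275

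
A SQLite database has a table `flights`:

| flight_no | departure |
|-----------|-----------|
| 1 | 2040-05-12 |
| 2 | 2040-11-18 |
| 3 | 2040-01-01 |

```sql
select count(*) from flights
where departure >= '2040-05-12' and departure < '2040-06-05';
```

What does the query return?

1

Rows in [2040-05-12, 2040-06-05): 2040-05-12 → 1 row.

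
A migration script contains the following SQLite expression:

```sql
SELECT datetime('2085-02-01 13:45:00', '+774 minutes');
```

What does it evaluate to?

774 minutes = 12h 54m; +774 minutes from 2085-02-01 13:45:00 is 2085-02-02 02:39:00 (crosses midnight).

2085-02-02 02:39:00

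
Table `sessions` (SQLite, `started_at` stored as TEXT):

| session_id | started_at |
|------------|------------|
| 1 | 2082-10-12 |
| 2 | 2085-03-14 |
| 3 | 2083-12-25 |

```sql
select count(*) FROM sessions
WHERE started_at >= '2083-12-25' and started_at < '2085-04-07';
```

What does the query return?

2

Rows in [2083-12-25, 2085-04-07): 2085-03-14, 2083-12-25 → 2 rows.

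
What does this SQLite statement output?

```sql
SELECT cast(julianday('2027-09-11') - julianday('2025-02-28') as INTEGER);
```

925

0 days remain in February 2025 after the 28th (28 − 28).
Full months from March 2025 through August 2027 contribute their day counts.
Then 11 days into September 2027.
Total: 0 + 31 + 30 + 31 + 30 + 31 + 31 + 30 + 31 + 30 + 31 + 31 + 28 + 31 + 30 + 31 + 30 + 31 + 31 + 30 + 31 + 30 + 31 + 31 + 28 + 31 + 30 + 31 + 30 + 31 + 31 + 11 = 925.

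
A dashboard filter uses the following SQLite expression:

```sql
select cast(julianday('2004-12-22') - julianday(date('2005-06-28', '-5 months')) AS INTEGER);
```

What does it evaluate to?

Adding -5 months to 2005-06-28 gives 2005-01-28.
9 days remain in December 2004 after the 22nd (31 − 22).
Then 28 days into January 2005.
Total: 9 + 28 = 37.
The subtraction is earlier − later, so the result is −37 → -37.

-37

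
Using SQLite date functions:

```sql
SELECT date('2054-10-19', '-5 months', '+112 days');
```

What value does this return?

Adding -5 months to 2054-10-19 gives 2054-05-19.
Applying '+112 days' to 2054-05-19: counting 112 days forward gives 2054-09-08.

2054-09-08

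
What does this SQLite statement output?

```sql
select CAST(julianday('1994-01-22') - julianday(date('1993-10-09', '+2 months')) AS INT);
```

Adding +2 months to 1993-10-09 gives 1993-12-09.
22 days remain in December 1993 after the 9th (31 − 9).
Then 22 days into January 1994.
Total: 22 + 22 = 44.

44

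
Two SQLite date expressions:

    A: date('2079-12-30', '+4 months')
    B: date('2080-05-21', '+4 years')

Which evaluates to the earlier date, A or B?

A = 2080-04-30.
B = 2084-05-21.
A is earlier.

A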